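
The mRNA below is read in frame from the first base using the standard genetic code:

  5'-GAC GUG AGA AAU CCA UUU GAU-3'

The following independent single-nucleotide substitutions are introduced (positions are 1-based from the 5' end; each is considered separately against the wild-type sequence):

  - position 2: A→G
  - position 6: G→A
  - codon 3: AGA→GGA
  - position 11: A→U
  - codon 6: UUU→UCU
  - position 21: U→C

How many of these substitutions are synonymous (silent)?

2

Codon 1: GAC (Asp) → GGC (Gly) — missense.
Codon 2: GUG (Val) → GUA (Val) — synonymous.
Codon 3: AGA (Arg) → GGA (Gly) — missense.
Codon 4: AAU (Asn) → AUU (Ile) — missense.
Codon 6: UUU (Phe) → UCU (Ser) — missense.
Codon 7: GAU (Asp) → GAC (Asp) — synonymous.
Synonymous: 2 of 6.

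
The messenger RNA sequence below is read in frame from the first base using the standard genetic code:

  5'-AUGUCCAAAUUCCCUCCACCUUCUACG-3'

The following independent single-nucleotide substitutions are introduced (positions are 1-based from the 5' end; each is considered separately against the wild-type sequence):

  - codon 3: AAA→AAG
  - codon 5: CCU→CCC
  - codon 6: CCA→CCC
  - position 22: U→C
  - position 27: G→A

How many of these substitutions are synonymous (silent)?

4

Codon 3: AAA (Lys) → AAG (Lys) — synonymous.
Codon 5: CCU (Pro) → CCC (Pro) — synonymous.
Codon 6: CCA (Pro) → CCC (Pro) — synonymous.
Codon 8: UCU (Ser) → CCU (Pro) — missense.
Codon 9: ACG (Thr) → ACA (Thr) — synonymous.
Synonymous: 4 of 5.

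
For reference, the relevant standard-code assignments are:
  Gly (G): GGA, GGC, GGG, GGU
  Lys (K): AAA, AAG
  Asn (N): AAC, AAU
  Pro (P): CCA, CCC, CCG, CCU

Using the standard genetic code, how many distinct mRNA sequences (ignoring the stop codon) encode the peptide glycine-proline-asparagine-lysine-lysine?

Gly: 4 codons.
Pro: 4 codons.
Asn: 2 codons.
Lys: 2 codons.
Lys: 2 codons.
4 × 4 × 2 × 2 × 2 = 128.

128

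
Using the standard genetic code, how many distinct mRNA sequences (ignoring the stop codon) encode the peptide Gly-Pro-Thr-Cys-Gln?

256

Gly: 4 codons.
Pro: 4 codons.
Thr: 4 codons.
Cys: 2 codons.
Gln: 2 codons.
4 × 4 × 4 × 2 × 2 = 256.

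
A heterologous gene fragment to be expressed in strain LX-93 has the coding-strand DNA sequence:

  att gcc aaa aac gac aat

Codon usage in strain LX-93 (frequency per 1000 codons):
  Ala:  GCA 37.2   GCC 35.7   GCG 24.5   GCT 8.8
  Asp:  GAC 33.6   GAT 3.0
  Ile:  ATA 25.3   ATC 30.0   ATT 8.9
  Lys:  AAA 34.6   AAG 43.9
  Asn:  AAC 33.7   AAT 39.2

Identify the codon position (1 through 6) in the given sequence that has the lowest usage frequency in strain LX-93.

Codon 1 ATT (Ile): 8.9 per 1000.
Codon 2 GCC (Ala): 35.7 per 1000.
Codon 3 AAA (Lys): 34.6 per 1000.
Codon 4 AAC (Asn): 33.7 per 1000.
Codon 5 GAC (Asp): 33.6 per 1000.
Codon 6 AAT (Asn): 39.2 per 1000.
Lowest frequency is 8.9 at codon 1.

1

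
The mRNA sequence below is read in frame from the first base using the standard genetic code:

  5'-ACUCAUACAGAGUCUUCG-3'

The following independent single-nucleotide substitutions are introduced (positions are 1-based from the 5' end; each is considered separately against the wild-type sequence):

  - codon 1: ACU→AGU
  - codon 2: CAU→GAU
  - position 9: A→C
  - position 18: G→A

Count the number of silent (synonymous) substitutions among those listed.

Codon 1: ACU (Thr) → AGU (Ser) — missense.
Codon 2: CAU (His) → GAU (Asp) — missense.
Codon 3: ACA (Thr) → ACC (Thr) — synonymous.
Codon 6: UCG (Ser) → UCA (Ser) — synonymous.
Synonymous: 2 of 4.

2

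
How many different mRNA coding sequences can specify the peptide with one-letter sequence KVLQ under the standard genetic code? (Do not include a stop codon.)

Lys: 2 codons.
Val: 4 codons.
Leu: 6 codons.
Gln: 2 codons.
2 × 4 × 6 × 2 = 96.

96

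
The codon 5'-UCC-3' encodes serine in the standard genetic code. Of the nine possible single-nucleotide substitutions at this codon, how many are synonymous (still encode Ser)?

Position 1: none → 0 synonymous.
Position 2: none → 0 synonymous.
Position 3: UCU, UCA, UCG → 3 synonymous.
Total: 0 + 0 + 3 = 3.

3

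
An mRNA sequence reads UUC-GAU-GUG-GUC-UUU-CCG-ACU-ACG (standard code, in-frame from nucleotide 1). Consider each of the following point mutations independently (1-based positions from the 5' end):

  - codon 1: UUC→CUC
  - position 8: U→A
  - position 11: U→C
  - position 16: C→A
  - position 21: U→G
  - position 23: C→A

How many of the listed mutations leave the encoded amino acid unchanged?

Codon 1: UUC (Phe) → CUC (Leu) — missense.
Codon 3: GUG (Val) → GAG (Glu) — missense.
Codon 4: GUC (Val) → GCC (Ala) — missense.
Codon 6: CCG (Pro) → ACG (Thr) — missense.
Codon 7: ACU (Thr) → ACG (Thr) — synonymous.
Codon 8: ACG (Thr) → AAG (Lys) — missense.
Synonymous: 1 of 6.

1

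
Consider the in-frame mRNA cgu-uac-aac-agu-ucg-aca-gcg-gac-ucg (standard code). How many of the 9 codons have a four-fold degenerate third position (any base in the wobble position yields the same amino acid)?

5

Codon 1 CGU (Arg): third position 4-fold.
Codon 2 UAC (Tyr): third position 2-fold.
Codon 3 AAC (Asn): third position 2-fold.
Codon 4 AGU (Ser): third position 2-fold.
Codon 5 UCG (Ser): third position 4-fold.
Codon 6 ACA (Thr): third position 4-fold.
Codon 7 GCG (Ala): third position 4-fold.
Codon 8 GAC (Asp): third position 2-fold.
Codon 9 UCG (Ser): third position 4-fold.
Four-fold degenerate third positions: 5.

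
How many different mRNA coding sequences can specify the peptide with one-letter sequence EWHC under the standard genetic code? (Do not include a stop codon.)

Glu: 2 codons.
Trp: 1 codon.
His: 2 codons.
Cys: 2 codons.
2 × 1 × 2 × 2 = 8.

8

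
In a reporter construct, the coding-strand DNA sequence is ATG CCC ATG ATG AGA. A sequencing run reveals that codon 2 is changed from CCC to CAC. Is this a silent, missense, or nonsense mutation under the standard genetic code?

missense

Position 5 falls in codon 2: CCC → Pro.
After the substitution the codon is CAC → His.
Pro ≠ His, so this is a missense mutation.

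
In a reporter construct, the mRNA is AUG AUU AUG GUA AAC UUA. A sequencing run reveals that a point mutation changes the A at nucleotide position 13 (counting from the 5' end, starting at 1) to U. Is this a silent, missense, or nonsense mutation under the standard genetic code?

missense

Position 13 falls in codon 5: AAC → Asn.
After the substitution the codon is UAC → Tyr.
Asn ≠ Tyr, so this is a missense mutation.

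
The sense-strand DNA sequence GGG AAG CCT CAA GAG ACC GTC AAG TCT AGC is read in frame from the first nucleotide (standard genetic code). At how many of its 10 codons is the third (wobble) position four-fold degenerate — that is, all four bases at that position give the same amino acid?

5

Codon 1 GGG (Gly): third position 4-fold.
Codon 2 AAG (Lys): third position 2-fold.
Codon 3 CCT (Pro): third position 4-fold.
Codon 4 CAA (Gln): third position 2-fold.
Codon 5 GAG (Glu): third position 2-fold.
Codon 6 ACC (Thr): third position 4-fold.
Codon 7 GTC (Val): third position 4-fold.
Codon 8 AAG (Lys): third position 2-fold.
Codon 9 TCT (Ser): third position 4-fold.
Codon 10 AGC (Ser): third position 2-fold.
Four-fold degenerate third positions: 5.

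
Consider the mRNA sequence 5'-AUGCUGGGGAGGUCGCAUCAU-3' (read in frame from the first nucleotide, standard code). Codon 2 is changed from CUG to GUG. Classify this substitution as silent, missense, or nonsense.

Position 4 falls in codon 2: CUG → Leu.
After the substitution the codon is GUG → Val.
Leu ≠ Val, so this is a missense mutation.

missense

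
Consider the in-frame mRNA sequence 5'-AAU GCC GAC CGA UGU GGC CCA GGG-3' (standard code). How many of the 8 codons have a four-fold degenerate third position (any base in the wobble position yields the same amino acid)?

Codon 1 AAU (Asn): third position 2-fold.
Codon 2 GCC (Ala): third position 4-fold.
Codon 3 GAC (Asp): third position 2-fold.
Codon 4 CGA (Arg): third position 4-fold.
Codon 5 UGU (Cys): third position 2-fold.
Codon 6 GGC (Gly): third position 4-fold.
Codon 7 CCA (Pro): third position 4-fold.
Codon 8 GGG (Gly): third position 4-fold.
Four-fold degenerate third positions: 5.

5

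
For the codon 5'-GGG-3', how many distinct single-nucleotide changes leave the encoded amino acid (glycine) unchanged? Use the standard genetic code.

Position 1: none → 0 synonymous.
Position 2: none → 0 synonymous.
Position 3: GGU, GGC, GGA → 3 synonymous.
Total: 0 + 0 + 3 = 3.

3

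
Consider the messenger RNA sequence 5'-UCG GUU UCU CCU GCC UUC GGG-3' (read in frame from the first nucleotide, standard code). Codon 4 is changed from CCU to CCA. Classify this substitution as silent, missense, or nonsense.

silent

Position 12 falls in codon 4: CCU → Pro.
After the substitution the codon is CCA → Pro.
Both encode Pro, so the change is synonymous.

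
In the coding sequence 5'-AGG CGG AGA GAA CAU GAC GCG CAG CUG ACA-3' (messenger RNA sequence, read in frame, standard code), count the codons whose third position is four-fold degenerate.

Codon 1 AGG (Arg): third position 2-fold.
Codon 2 CGG (Arg): third position 4-fold.
Codon 3 AGA (Arg): third position 2-fold.
Codon 4 GAA (Glu): third position 2-fold.
Codon 5 CAU (His): third position 2-fold.
Codon 6 GAC (Asp): third position 2-fold.
Codon 7 GCG (Ala): third position 4-fold.
Codon 8 CAG (Gln): third position 2-fold.
Codon 9 CUG (Leu): third position 4-fold.
Codon 10 ACA (Thr): third position 4-fold.
Four-fold degenerate third positions: 4.

4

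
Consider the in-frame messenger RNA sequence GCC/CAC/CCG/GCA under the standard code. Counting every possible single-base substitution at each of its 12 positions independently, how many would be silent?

Codon 1 (GCC, Ala): 3 synonymous substitutions.
Codon 2 (CAC, His): 1 synonymous substitution.
Codon 3 (CCG, Pro): 3 synonymous substitutions.
Codon 4 (GCA, Ala): 3 synonymous substitutions.
Total: 3 + 1 + 3 + 3 = 10.

10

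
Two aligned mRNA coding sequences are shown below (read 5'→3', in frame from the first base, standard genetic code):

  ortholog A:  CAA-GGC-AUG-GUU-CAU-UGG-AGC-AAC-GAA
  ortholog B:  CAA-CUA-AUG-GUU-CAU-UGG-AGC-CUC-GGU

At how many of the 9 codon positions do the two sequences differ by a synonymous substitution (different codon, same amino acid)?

0

Codon 1: CAA Gln / CAA Gln — identical.
Codon 2: GGC Gly / CUA Leu — nonsynonymous.
Codon 3: AUG Met / AUG Met — identical.
Codon 4: GUU Val / GUU Val — identical.
Codon 5: CAU His / CAU His — identical.
Codon 6: UGG Trp / UGG Trp — identical.
Codon 7: AGC Ser / AGC Ser — identical.
Codon 8: AAC Asn / CUC Leu — nonsynonymous.
Codon 9: GAA Glu / GGU Gly — nonsynonymous.
Synonymous differences: 0.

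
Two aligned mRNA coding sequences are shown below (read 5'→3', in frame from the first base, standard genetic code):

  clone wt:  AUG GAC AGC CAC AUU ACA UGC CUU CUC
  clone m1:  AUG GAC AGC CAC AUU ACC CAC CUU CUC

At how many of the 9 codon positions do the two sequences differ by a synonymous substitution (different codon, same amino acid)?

Codon 1: AUG Met / AUG Met — identical.
Codon 2: GAC Asp / GAC Asp — identical.
Codon 3: AGC Ser / AGC Ser — identical.
Codon 4: CAC His / CAC His — identical.
Codon 5: AUU Ile / AUU Ile — identical.
Codon 6: ACA Thr / ACC Thr — synonymous.
Codon 7: UGC Cys / CAC His — nonsynonymous.
Codon 8: CUU Leu / CUU Leu — identical.
Codon 9: CUC Leu / CUC Leu — identical.
Synonymous differences: 1.

1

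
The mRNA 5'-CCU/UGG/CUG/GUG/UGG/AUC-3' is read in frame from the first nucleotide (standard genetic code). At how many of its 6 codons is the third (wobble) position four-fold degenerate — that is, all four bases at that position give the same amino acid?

Codon 1 CCU (Pro): third position 4-fold.
Codon 2 UGG (Trp): third position 1-fold.
Codon 3 CUG (Leu): third position 4-fold.
Codon 4 GUG (Val): third position 4-fold.
Codon 5 UGG (Trp): third position 1-fold.
Codon 6 AUC (Ile): third position 3-fold.
Four-fold degenerate third positions: 3.

3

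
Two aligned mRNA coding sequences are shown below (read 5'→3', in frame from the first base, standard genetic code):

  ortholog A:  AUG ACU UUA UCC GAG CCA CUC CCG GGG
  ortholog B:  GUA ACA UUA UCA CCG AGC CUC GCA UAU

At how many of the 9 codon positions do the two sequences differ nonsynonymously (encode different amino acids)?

Codon 1: AUG Met / GUA Val — nonsynonymous.
Codon 2: ACU Thr / ACA Thr — synonymous.
Codon 3: UUA Leu / UUA Leu — identical.
Codon 4: UCC Ser / UCA Ser — synonymous.
Codon 5: GAG Glu / CCG Pro — nonsynonymous.
Codon 6: CCA Pro / AGC Ser — nonsynonymous.
Codon 7: CUC Leu / CUC Leu — identical.
Codon 8: CCG Pro / GCA Ala — nonsynonymous.
Codon 9: GGG Gly / UAU Tyr — nonsynonymous.
Nonsynonymous differences: 5.

5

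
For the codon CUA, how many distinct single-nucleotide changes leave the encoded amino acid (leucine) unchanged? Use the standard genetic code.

Position 1: UUA → 1 synonymous.
Position 2: none → 0 synonymous.
Position 3: CUU, CUC, CUG → 3 synonymous.
Total: 1 + 0 + 3 = 4.

4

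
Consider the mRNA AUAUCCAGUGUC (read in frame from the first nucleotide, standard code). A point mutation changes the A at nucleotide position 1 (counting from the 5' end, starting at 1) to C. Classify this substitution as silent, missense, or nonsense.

missense

Position 1 falls in codon 1: AUA → Ile.
After the substitution the codon is CUA → Leu.
Ile ≠ Leu, so this is a missense mutation.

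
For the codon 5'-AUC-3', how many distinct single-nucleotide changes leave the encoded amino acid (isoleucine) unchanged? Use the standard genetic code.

Position 1: none → 0 synonymous.
Position 2: none → 0 synonymous.
Position 3: AUU, AUA → 2 synonymous.
Total: 0 + 0 + 2 = 2.

2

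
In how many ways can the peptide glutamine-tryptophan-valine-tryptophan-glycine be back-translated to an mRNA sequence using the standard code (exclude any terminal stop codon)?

32

Gln: 2 codons.
Trp: 1 codon.
Val: 4 codons.
Trp: 1 codon.
Gly: 4 codons.
2 × 1 × 4 × 1 × 4 = 32.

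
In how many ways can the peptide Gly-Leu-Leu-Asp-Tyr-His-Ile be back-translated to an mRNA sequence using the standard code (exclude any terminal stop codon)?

Gly: 4 codons.
Leu: 6 codons.
Leu: 6 codons.
Asp: 2 codons.
Tyr: 2 codons.
His: 2 codons.
Ile: 3 codons.
4 × 6 × 6 × 2 × 2 × 2 × 3 = 3456.

3456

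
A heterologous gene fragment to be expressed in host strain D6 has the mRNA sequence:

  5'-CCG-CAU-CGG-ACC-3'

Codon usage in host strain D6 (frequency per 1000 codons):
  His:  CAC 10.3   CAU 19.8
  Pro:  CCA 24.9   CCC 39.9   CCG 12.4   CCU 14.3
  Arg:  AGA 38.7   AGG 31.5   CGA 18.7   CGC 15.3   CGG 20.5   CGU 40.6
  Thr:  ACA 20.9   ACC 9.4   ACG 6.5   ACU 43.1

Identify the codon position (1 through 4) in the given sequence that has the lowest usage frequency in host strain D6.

Codon 1 CCG (Pro): 12.4 per 1000.
Codon 2 CAU (His): 19.8 per 1000.
Codon 3 CGG (Arg): 20.5 per 1000.
Codon 4 ACC (Thr): 9.4 per 1000.
Lowest frequency is 9.4 at codon 4.

4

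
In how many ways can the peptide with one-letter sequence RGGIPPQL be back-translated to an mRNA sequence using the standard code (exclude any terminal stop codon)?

55296

Arg: 6 codons.
Gly: 4 codons.
Gly: 4 codons.
Ile: 3 codons.
Pro: 4 codons.
Pro: 4 codons.
Gln: 2 codons.
Leu: 6 codons.
6 × 4 × 4 × 3 × 4 × 4 × 2 × 6 = 55296.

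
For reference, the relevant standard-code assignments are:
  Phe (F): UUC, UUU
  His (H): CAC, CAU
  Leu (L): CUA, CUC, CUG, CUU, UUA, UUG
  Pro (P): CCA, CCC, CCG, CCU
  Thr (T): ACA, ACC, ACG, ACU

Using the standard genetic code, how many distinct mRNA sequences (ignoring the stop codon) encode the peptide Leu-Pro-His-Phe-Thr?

384

Leu: 6 codons.
Pro: 4 codons.
His: 2 codons.
Phe: 2 codons.
Thr: 4 codons.
6 × 4 × 2 × 2 × 4 = 384.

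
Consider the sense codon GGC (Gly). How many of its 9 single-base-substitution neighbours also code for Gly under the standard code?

3

Position 1: none → 0 synonymous.
Position 2: none → 0 synonymous.
Position 3: GGU, GGA, GGG → 3 synonymous.
Total: 0 + 0 + 3 = 3.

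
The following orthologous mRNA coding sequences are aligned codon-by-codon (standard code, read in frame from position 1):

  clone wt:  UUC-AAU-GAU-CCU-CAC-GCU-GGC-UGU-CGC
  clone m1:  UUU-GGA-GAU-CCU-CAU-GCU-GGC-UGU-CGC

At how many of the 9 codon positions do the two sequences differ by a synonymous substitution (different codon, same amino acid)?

2

Codon 1: UUC Phe / UUU Phe — synonymous.
Codon 2: AAU Asn / GGA Gly — nonsynonymous.
Codon 3: GAU Asp / GAU Asp — identical.
Codon 4: CCU Pro / CCU Pro — identical.
Codon 5: CAC His / CAU His — synonymous.
Codon 6: GCU Ala / GCU Ala — identical.
Codon 7: GGC Gly / GGC Gly — identical.
Codon 8: UGU Cys / UGU Cys — identical.
Codon 9: CGC Arg / CGC Arg — identical.
Synonymous differences: 2.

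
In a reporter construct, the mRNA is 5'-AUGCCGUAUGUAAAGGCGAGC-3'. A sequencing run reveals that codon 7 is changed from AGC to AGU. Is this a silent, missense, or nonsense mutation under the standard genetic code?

Position 21 falls in codon 7: AGC → Ser.
After the substitution the codon is AGU → Ser.
Both encode Ser, so the change is synonymous.

silent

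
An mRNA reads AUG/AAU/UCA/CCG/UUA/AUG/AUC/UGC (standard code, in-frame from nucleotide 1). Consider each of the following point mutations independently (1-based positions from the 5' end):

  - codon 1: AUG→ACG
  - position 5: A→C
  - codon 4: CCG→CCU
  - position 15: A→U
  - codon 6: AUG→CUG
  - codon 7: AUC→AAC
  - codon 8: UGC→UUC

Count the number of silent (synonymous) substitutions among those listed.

1

Codon 1: AUG (Met) → ACG (Thr) — missense.
Codon 2: AAU (Asn) → ACU (Thr) — missense.
Codon 4: CCG (Pro) → CCU (Pro) — synonymous.
Codon 5: UUA (Leu) → UUU (Phe) — missense.
Codon 6: AUG (Met) → CUG (Leu) — missense.
Codon 7: AUC (Ile) → AAC (Asn) — missense.
Codon 8: UGC (Cys) → UUC (Phe) — missense.
Synonymous: 1 of 7.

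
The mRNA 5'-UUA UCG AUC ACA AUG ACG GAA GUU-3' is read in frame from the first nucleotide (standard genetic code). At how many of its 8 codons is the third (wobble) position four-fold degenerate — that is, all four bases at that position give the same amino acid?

4

Codon 1 UUA (Leu): third position 2-fold.
Codon 2 UCG (Ser): third position 4-fold.
Codon 3 AUC (Ile): third position 3-fold.
Codon 4 ACA (Thr): third position 4-fold.
Codon 5 AUG (Met): third position 1-fold.
Codon 6 ACG (Thr): third position 4-fold.
Codon 7 GAA (Glu): third position 2-fold.
Codon 8 GUU (Val): third position 4-fold.
Four-fold degenerate third positions: 4.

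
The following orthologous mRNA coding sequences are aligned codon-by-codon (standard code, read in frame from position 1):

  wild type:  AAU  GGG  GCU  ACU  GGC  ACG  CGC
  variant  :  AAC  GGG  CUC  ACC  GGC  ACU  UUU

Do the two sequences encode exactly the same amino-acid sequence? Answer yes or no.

Codon 1: AAU Asn / AAC Asn — synonymous.
Codon 2: GGG Gly / GGG Gly — identical.
Codon 3: GCU Ala / CUC Leu — nonsynonymous.
Codon 4: ACU Thr / ACC Thr — synonymous.
Codon 5: GGC Gly / GGC Gly — identical.
Codon 6: ACG Thr / ACU Thr — synonymous.
Codon 7: CGC Arg / UUU Phe — nonsynonymous.
Nonsynonymous differences: 2 → different protein.

no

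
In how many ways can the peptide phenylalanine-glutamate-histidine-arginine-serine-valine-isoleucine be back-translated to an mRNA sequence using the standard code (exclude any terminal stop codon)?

Phe: 2 codons.
Glu: 2 codons.
His: 2 codons.
Arg: 6 codons.
Ser: 6 codons.
Val: 4 codons.
Ile: 3 codons.
2 × 2 × 2 × 6 × 6 × 4 × 3 = 3456.

3456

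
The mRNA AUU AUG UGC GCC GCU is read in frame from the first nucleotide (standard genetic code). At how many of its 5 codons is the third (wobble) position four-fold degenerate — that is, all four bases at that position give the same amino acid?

Codon 1 AUU (Ile): third position 3-fold.
Codon 2 AUG (Met): third position 1-fold.
Codon 3 UGC (Cys): third position 2-fold.
Codon 4 GCC (Ala): third position 4-fold.
Codon 5 GCU (Ala): third position 4-fold.
Four-fold degenerate third positions: 2.

2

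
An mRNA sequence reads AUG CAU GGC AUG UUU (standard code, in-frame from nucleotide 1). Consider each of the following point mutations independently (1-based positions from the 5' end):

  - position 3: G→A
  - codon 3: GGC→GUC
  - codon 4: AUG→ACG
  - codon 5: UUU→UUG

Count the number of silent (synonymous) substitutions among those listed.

0

Codon 1: AUG (Met) → AUA (Ile) — missense.
Codon 3: GGC (Gly) → GUC (Val) — missense.
Codon 4: AUG (Met) → ACG (Thr) — missense.
Codon 5: UUU (Phe) → UUG (Leu) — missense.
Synonymous: 0 of 4.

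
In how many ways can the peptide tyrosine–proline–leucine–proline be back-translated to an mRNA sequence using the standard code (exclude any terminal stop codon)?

Tyr: 2 codons.
Pro: 4 codons.
Leu: 6 codons.
Pro: 4 codons.
2 × 4 × 6 × 4 = 192.

192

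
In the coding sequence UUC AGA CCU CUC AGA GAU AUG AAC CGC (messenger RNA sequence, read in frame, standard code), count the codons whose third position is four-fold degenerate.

3

Codon 1 UUC (Phe): third position 2-fold.
Codon 2 AGA (Arg): third position 2-fold.
Codon 3 CCU (Pro): third position 4-fold.
Codon 4 CUC (Leu): third position 4-fold.
Codon 5 AGA (Arg): third position 2-fold.
Codon 6 GAU (Asp): third position 2-fold.
Codon 7 AUG (Met): third position 1-fold.
Codon 8 AAC (Asn): third position 2-fold.
Codon 9 CGC (Arg): third position 4-fold.
Four-fold degenerate third positions: 3.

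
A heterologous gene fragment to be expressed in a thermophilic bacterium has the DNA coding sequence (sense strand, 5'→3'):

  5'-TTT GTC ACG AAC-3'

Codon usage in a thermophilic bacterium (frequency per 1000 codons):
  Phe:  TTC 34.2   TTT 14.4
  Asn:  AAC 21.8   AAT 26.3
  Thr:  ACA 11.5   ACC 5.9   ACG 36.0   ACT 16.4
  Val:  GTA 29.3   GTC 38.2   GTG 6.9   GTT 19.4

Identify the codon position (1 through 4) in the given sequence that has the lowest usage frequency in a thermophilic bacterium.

Codon 1 TTT (Phe): 14.4 per 1000.
Codon 2 GTC (Val): 38.2 per 1000.
Codon 3 ACG (Thr): 36.0 per 1000.
Codon 4 AAC (Asn): 21.8 per 1000.
Lowest frequency is 14.4 at codon 1.

1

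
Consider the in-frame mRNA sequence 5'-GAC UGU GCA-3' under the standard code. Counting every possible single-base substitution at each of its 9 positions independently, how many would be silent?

5

Codon 1 (GAC, Asp): 1 synonymous substitution.
Codon 2 (UGU, Cys): 1 synonymous substitution.
Codon 3 (GCA, Ala): 3 synonymous substitutions.
Total: 1 + 1 + 3 = 5.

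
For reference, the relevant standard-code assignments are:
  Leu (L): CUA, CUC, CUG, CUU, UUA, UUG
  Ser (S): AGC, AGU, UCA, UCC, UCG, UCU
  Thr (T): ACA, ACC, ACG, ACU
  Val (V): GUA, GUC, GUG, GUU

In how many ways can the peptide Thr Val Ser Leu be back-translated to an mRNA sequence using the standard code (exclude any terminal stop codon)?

576

Thr: 4 codons.
Val: 4 codons.
Ser: 6 codons.
Leu: 6 codons.
4 × 4 × 6 × 6 = 576.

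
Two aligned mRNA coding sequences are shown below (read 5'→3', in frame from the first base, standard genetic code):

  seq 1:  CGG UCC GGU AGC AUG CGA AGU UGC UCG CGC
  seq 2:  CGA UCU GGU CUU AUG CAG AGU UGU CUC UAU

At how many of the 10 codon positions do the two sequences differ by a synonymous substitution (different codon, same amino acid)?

Codon 1: CGG Arg / CGA Arg — synonymous.
Codon 2: UCC Ser / UCU Ser — synonymous.
Codon 3: GGU Gly / GGU Gly — identical.
Codon 4: AGC Ser / CUU Leu — nonsynonymous.
Codon 5: AUG Met / AUG Met — identical.
Codon 6: CGA Arg / CAG Gln — nonsynonymous.
Codon 7: AGU Ser / AGU Ser — identical.
Codon 8: UGC Cys / UGU Cys — synonymous.
Codon 9: UCG Ser / CUC Leu — nonsynonymous.
Codon 10: CGC Arg / UAU Tyr — nonsynonymous.
Synonymous differences: 3.

3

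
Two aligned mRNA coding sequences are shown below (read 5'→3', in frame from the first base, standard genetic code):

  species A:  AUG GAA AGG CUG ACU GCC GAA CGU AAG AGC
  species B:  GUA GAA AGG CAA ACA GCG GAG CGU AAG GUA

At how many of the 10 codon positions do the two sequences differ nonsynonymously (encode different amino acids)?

Codon 1: AUG Met / GUA Val — nonsynonymous.
Codon 2: GAA Glu / GAA Glu — identical.
Codon 3: AGG Arg / AGG Arg — identical.
Codon 4: CUG Leu / CAA Gln — nonsynonymous.
Codon 5: ACU Thr / ACA Thr — synonymous.
Codon 6: GCC Ala / GCG Ala — synonymous.
Codon 7: GAA Glu / GAG Glu — synonymous.
Codon 8: CGU Arg / CGU Arg — identical.
Codon 9: AAG Lys / AAG Lys — identical.
Codon 10: AGC Ser / GUA Val — nonsynonymous.
Nonsynonymous differences: 3.

3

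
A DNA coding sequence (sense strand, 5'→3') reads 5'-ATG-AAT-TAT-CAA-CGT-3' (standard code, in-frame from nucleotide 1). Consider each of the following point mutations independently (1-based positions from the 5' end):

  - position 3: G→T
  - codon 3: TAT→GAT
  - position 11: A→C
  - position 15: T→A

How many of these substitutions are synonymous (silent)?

Codon 1: ATG (Met) → ATT (Ile) — missense.
Codon 3: TAT (Tyr) → GAT (Asp) — missense.
Codon 4: CAA (Gln) → CCA (Pro) — missense.
Codon 5: CGT (Arg) → CGA (Arg) — synonymous.
Synonymous: 1 of 4.

1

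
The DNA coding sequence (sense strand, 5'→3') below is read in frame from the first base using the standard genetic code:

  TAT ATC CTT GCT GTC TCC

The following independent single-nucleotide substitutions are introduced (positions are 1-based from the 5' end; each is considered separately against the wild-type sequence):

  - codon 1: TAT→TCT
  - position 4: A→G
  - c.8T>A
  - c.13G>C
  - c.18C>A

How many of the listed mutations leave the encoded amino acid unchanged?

Codon 1: TAT (Tyr) → TCT (Ser) — missense.
Codon 2: ATC (Ile) → GTC (Val) — missense.
Codon 3: CTT (Leu) → CAT (His) — missense.
Codon 5: GTC (Val) → CTC (Leu) — missense.
Codon 6: TCC (Ser) → TCA (Ser) — synonymous.
Synonymous: 1 of 5.

1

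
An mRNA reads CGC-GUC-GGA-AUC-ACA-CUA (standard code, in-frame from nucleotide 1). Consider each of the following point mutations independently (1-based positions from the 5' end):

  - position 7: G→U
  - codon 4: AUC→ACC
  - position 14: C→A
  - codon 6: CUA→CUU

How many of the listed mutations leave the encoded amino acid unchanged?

1

Codon 3: GGA (Gly) → UGA (Stop) — nonsense.
Codon 4: AUC (Ile) → ACC (Thr) — missense.
Codon 5: ACA (Thr) → AAA (Lys) — missense.
Codon 6: CUA (Leu) → CUU (Leu) — synonymous.
Synonymous: 1 of 4.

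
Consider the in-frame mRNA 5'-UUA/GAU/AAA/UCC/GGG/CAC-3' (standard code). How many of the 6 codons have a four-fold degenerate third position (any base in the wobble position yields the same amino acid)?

Codon 1 UUA (Leu): third position 2-fold.
Codon 2 GAU (Asp): third position 2-fold.
Codon 3 AAA (Lys): third position 2-fold.
Codon 4 UCC (Ser): third position 4-fold.
Codon 5 GGG (Gly): third position 4-fold.
Codon 6 CAC (His): third position 2-fold.
Four-fold degenerate third positions: 2.

2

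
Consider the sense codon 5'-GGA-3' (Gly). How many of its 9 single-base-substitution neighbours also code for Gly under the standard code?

3

Position 1: none → 0 synonymous.
Position 2: none → 0 synonymous.
Position 3: GGT, GGC, GGG → 3 synonymous.
Total: 0 + 0 + 3 = 3.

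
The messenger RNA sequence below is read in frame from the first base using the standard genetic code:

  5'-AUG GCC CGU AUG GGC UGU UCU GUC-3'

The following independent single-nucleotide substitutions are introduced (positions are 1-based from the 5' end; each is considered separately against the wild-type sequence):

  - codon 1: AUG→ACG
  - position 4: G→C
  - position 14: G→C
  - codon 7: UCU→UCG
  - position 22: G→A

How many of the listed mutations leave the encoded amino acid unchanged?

1

Codon 1: AUG (Met) → ACG (Thr) — missense.
Codon 2: GCC (Ala) → CCC (Pro) — missense.
Codon 5: GGC (Gly) → GCC (Ala) — missense.
Codon 7: UCU (Ser) → UCG (Ser) — synonymous.
Codon 8: GUC (Val) → AUC (Ile) — missense.
Synonymous: 1 of 5.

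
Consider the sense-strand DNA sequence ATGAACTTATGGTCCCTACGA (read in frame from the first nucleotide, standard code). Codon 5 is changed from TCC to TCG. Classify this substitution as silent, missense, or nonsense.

silent

Position 15 falls in codon 5: TCC → Ser.
After the substitution the codon is TCG → Ser.
Both encode Ser, so the change is synonymous.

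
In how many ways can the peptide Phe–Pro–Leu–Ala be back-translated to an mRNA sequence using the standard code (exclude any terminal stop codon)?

192

Phe: 2 codons.
Pro: 4 codons.
Leu: 6 codons.
Ala: 4 codons.
2 × 4 × 6 × 4 = 192.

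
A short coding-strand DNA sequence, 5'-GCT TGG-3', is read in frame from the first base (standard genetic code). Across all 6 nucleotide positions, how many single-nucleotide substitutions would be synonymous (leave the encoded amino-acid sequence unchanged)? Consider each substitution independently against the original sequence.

Codon 1 (GCT, Ala): 3 synonymous substitutions.
Codon 2 (TGG, Trp): 0 synonymous substitutions.
Total: 3 + 0 = 3.

3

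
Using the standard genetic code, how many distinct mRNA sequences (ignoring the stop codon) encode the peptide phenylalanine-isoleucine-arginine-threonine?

Phe: 2 codons.
Ile: 3 codons.
Arg: 6 codons.
Thr: 4 codons.
2 × 3 × 6 × 4 = 144.

144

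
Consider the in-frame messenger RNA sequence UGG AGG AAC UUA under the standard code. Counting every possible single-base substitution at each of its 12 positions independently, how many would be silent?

Codon 1 (UGG, Trp): 0 synonymous substitutions.
Codon 2 (AGG, Arg): 2 synonymous substitutions.
Codon 3 (AAC, Asn): 1 synonymous substitution.
Codon 4 (UUA, Leu): 2 synonymous substitutions.
Total: 0 + 2 + 1 + 2 = 5.

5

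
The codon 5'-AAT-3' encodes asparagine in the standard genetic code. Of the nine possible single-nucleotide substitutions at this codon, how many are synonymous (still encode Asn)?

1

Position 1: none → 0 synonymous.
Position 2: none → 0 synonymous.
Position 3: AAC → 1 synonymous.
Total: 0 + 0 + 1 = 1.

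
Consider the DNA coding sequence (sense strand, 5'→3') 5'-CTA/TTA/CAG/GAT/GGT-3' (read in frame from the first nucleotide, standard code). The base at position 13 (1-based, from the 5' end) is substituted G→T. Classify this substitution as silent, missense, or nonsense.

missense

Position 13 falls in codon 5: GGT → Gly.
After the substitution the codon is TGT → Cys.
Gly ≠ Cys, so this is a missense mutation.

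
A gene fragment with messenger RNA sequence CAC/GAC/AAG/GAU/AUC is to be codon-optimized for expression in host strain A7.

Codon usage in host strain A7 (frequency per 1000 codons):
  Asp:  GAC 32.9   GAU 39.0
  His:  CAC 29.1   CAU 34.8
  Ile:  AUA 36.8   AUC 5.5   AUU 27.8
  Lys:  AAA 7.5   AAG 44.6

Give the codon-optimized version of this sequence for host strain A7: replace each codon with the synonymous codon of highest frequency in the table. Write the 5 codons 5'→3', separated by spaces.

CAU GAU AAG GAU AUA

Codon 1 (His): best is CAU at 34.8.
Codon 2 (Asp): best is GAU at 39.0.
Codon 3 (Lys): best is AAG at 44.6.
Codon 4 (Asp): best is GAU at 39.0.
Codon 5 (Ile): best is AUA at 36.8.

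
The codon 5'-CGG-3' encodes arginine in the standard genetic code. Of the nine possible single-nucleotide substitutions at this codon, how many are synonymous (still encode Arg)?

Position 1: AGG → 1 synonymous.
Position 2: none → 0 synonymous.
Position 3: CGU, CGC, CGA → 3 synonymous.
Total: 1 + 0 + 3 = 4.

4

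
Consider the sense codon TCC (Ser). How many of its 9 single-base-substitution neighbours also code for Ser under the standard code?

3

Position 1: none → 0 synonymous.
Position 2: none → 0 synonymous.
Position 3: TCT, TCA, TCG → 3 synonymous.
Total: 0 + 0 + 3 = 3.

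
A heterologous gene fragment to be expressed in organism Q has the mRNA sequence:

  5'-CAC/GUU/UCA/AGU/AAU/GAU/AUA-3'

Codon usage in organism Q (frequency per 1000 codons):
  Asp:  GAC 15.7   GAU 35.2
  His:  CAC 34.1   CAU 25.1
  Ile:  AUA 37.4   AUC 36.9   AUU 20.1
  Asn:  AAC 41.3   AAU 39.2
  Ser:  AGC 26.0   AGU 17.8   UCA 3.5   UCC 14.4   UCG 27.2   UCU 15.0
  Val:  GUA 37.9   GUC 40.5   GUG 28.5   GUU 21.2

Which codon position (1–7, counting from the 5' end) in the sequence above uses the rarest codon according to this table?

3

Codon 1 CAC (His): 34.1 per 1000.
Codon 2 GUU (Val): 21.2 per 1000.
Codon 3 UCA (Ser): 3.5 per 1000.
Codon 4 AGU (Ser): 17.8 per 1000.
Codon 5 AAU (Asn): 39.2 per 1000.
Codon 6 GAU (Asp): 35.2 per 1000.
Codon 7 AUA (Ile): 37.4 per 1000.
Lowest frequency is 3.5 at codon 3.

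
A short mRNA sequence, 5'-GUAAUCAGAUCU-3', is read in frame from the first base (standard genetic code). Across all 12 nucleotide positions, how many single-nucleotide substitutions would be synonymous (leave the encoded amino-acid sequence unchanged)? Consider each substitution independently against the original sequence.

10

Codon 1 (GUA, Val): 3 synonymous substitutions.
Codon 2 (AUC, Ile): 2 synonymous substitutions.
Codon 3 (AGA, Arg): 2 synonymous substitutions.
Codon 4 (UCU, Ser): 3 synonymous substitutions.
Total: 3 + 2 + 2 + 3 = 10.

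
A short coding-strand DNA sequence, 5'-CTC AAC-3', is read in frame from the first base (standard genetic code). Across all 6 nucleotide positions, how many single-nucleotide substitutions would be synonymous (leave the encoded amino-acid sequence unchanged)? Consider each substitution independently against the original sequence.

Codon 1 (CTC, Leu): 3 synonymous substitutions.
Codon 2 (AAC, Asn): 1 synonymous substitution.
Total: 3 + 1 = 4.

4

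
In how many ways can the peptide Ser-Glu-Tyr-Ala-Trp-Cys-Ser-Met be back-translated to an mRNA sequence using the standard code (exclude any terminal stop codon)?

Ser: 6 codons.
Glu: 2 codons.
Tyr: 2 codons.
Ala: 4 codons.
Trp: 1 codon.
Cys: 2 codons.
Ser: 6 codons.
Met: 1 codon.
6 × 2 × 2 × 4 × 1 × 2 × 6 × 1 = 1152.

1152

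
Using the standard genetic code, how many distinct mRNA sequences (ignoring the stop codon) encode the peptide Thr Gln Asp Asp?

32

Thr: 4 codons.
Gln: 2 codons.
Asp: 2 codons.
Asp: 2 codons.
4 × 2 × 2 × 2 = 32.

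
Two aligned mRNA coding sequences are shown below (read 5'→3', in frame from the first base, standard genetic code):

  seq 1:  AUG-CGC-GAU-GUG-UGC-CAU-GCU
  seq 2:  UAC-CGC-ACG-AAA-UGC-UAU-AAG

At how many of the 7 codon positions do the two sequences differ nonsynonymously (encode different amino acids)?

5

Codon 1: AUG Met / UAC Tyr — nonsynonymous.
Codon 2: CGC Arg / CGC Arg — identical.
Codon 3: GAU Asp / ACG Thr — nonsynonymous.
Codon 4: GUG Val / AAA Lys — nonsynonymous.
Codon 5: UGC Cys / UGC Cys — identical.
Codon 6: CAU His / UAU Tyr — nonsynonymous.
Codon 7: GCU Ala / AAG Lys — nonsynonymous.
Nonsynonymous differences: 5.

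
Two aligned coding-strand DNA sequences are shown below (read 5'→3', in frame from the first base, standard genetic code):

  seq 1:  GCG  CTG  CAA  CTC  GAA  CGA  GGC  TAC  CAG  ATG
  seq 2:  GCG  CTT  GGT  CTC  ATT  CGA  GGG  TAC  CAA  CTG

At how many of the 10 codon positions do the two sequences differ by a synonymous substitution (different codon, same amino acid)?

3

Codon 1: GCG Ala / GCG Ala — identical.
Codon 2: CTG Leu / CTT Leu — synonymous.
Codon 3: CAA Gln / GGT Gly — nonsynonymous.
Codon 4: CTC Leu / CTC Leu — identical.
Codon 5: GAA Glu / ATT Ile — nonsynonymous.
Codon 6: CGA Arg / CGA Arg — identical.
Codon 7: GGC Gly / GGG Gly — synonymous.
Codon 8: TAC Tyr / TAC Tyr — identical.
Codon 9: CAG Gln / CAA Gln — synonymous.
Codon 10: ATG Met / CTG Leu — nonsynonymous.
Synonymous differences: 3.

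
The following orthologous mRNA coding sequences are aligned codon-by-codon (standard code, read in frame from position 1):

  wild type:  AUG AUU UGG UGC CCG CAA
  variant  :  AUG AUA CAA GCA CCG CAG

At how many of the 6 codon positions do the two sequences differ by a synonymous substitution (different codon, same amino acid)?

2

Codon 1: AUG Met / AUG Met — identical.
Codon 2: AUU Ile / AUA Ile — synonymous.
Codon 3: UGG Trp / CAA Gln — nonsynonymous.
Codon 4: UGC Cys / GCA Ala — nonsynonymous.
Codon 5: CCG Pro / CCG Pro — identical.
Codon 6: CAA Gln / CAG Gln — synonymous.
Synonymous differences: 2.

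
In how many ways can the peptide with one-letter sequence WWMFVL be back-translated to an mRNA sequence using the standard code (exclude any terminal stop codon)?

Trp: 1 codon.
Trp: 1 codon.
Met: 1 codon.
Phe: 2 codons.
Val: 4 codons.
Leu: 6 codons.
1 × 1 × 1 × 2 × 4 × 6 = 48.

48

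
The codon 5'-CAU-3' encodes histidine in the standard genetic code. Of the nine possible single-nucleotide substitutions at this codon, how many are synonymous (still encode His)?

Position 1: none → 0 synonymous.
Position 2: none → 0 synonymous.
Position 3: CAC → 1 synonymous.
Total: 0 + 0 + 1 = 1.

1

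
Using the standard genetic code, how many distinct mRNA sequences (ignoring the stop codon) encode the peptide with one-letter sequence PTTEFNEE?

2048

Pro: 4 codons.
Thr: 4 codons.
Thr: 4 codons.
Glu: 2 codons.
Phe: 2 codons.
Asn: 2 codons.
Glu: 2 codons.
Glu: 2 codons.
4 × 4 × 4 × 2 × 2 × 2 × 2 × 2 = 2048.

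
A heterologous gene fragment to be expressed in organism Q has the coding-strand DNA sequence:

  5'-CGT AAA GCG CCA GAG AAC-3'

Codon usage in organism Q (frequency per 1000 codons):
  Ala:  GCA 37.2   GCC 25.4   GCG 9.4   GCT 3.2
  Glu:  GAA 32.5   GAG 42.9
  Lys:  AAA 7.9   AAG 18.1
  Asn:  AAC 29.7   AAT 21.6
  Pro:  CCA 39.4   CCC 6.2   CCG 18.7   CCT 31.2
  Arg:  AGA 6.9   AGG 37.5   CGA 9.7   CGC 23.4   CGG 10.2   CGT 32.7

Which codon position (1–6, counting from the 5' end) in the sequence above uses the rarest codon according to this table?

Codon 1 CGT (Arg): 32.7 per 1000.
Codon 2 AAA (Lys): 7.9 per 1000.
Codon 3 GCG (Ala): 9.4 per 1000.
Codon 4 CCA (Pro): 39.4 per 1000.
Codon 5 GAG (Glu): 42.9 per 1000.
Codon 6 AAC (Asn): 29.7 per 1000.
Lowest frequency is 7.9 at codon 2.

2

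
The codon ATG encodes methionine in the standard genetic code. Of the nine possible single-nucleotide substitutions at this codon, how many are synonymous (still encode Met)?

0

Position 1: none → 0 synonymous.
Position 2: none → 0 synonymous.
Position 3: none → 0 synonymous.
Total: 0 + 0 + 0 = 0.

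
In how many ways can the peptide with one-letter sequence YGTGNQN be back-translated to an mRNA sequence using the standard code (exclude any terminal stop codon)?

Tyr: 2 codons.
Gly: 4 codons.
Thr: 4 codons.
Gly: 4 codons.
Asn: 2 codons.
Gln: 2 codons.
Asn: 2 codons.
2 × 4 × 4 × 4 × 2 × 2 × 2 = 1024.

1024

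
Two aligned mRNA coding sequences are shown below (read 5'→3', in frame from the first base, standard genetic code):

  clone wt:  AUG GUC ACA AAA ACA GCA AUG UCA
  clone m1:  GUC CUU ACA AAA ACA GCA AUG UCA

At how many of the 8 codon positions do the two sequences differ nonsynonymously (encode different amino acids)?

2

Codon 1: AUG Met / GUC Val — nonsynonymous.
Codon 2: GUC Val / CUU Leu — nonsynonymous.
Codon 3: ACA Thr / ACA Thr — identical.
Codon 4: AAA Lys / AAA Lys — identical.
Codon 5: ACA Thr / ACA Thr — identical.
Codon 6: GCA Ala / GCA Ala — identical.
Codon 7: AUG Met / AUG Met — identical.
Codon 8: UCA Ser / UCA Ser — identical.
Nonsynonymous differences: 2.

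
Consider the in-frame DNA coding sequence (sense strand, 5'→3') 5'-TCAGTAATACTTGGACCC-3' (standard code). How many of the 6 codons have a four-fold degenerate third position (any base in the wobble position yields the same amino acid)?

5

Codon 1 TCA (Ser): third position 4-fold.
Codon 2 GTA (Val): third position 4-fold.
Codon 3 ATA (Ile): third position 3-fold.
Codon 4 CTT (Leu): third position 4-fold.
Codon 5 GGA (Gly): third position 4-fold.
Codon 6 CCC (Pro): third position 4-fold.
Four-fold degenerate third positions: 5.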